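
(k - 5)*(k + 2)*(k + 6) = k^3 + 3*k^2 - 28*k - 60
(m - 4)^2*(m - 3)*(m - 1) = m^4 - 12*m^3 + 51*m^2 - 88*m + 48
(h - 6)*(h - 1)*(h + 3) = h^3 - 4*h^2 - 15*h + 18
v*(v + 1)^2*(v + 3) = v^4 + 5*v^3 + 7*v^2 + 3*v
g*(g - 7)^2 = g^3 - 14*g^2 + 49*g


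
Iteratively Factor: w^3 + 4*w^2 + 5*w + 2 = (w + 2)*(w^2 + 2*w + 1) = (w + 1)*(w + 2)*(w + 1)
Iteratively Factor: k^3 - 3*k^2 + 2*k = (k - 1)*(k^2 - 2*k) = (k - 2)*(k - 1)*(k)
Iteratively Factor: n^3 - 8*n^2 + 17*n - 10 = (n - 1)*(n^2 - 7*n + 10) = (n - 5)*(n - 1)*(n - 2)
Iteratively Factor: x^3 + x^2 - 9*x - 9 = (x - 3)*(x^2 + 4*x + 3) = (x - 3)*(x + 1)*(x + 3)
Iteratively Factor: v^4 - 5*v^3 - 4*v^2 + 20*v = (v + 2)*(v^3 - 7*v^2 + 10*v) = (v - 2)*(v + 2)*(v^2 - 5*v) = v*(v - 2)*(v + 2)*(v - 5)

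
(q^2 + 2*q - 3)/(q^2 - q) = (q + 3)/q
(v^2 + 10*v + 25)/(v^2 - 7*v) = (v^2 + 10*v + 25)/(v*(v - 7))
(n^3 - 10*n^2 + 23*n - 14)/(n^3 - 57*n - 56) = (-n^3 + 10*n^2 - 23*n + 14)/(-n^3 + 57*n + 56)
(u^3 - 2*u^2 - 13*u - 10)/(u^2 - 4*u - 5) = u + 2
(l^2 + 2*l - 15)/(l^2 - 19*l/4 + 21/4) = 4*(l + 5)/(4*l - 7)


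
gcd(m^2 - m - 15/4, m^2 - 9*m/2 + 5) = m - 5/2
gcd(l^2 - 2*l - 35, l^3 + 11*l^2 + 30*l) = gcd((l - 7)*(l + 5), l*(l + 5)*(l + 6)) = l + 5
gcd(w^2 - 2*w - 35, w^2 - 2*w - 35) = w^2 - 2*w - 35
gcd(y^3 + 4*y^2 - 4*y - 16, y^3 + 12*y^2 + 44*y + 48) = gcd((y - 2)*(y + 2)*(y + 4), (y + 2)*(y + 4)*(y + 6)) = y^2 + 6*y + 8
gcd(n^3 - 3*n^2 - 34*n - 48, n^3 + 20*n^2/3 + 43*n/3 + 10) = n^2 + 5*n + 6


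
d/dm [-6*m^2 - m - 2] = -12*m - 1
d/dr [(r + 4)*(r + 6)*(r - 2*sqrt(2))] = 3*r^2 - 4*sqrt(2)*r + 20*r - 20*sqrt(2) + 24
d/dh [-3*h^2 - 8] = -6*h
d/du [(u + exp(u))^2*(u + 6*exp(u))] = (u + exp(u))*((u + exp(u))*(6*exp(u) + 1) + 2*(u + 6*exp(u))*(exp(u) + 1))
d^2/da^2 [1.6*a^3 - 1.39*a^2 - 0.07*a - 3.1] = 9.6*a - 2.78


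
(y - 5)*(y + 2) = y^2 - 3*y - 10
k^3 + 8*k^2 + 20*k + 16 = (k + 2)^2*(k + 4)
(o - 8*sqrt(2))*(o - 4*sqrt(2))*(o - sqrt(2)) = o^3 - 13*sqrt(2)*o^2 + 88*o - 64*sqrt(2)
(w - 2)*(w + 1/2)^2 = w^3 - w^2 - 7*w/4 - 1/2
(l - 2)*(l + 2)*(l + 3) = l^3 + 3*l^2 - 4*l - 12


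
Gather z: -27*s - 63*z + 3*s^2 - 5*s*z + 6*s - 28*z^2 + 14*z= 3*s^2 - 21*s - 28*z^2 + z*(-5*s - 49)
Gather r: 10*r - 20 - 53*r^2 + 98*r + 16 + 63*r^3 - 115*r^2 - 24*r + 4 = 63*r^3 - 168*r^2 + 84*r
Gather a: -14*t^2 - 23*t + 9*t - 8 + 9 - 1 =-14*t^2 - 14*t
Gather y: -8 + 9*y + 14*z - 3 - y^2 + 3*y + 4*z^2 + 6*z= -y^2 + 12*y + 4*z^2 + 20*z - 11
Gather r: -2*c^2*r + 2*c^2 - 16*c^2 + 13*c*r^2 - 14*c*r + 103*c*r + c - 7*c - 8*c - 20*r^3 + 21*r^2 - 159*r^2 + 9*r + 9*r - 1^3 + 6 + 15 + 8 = -14*c^2 - 14*c - 20*r^3 + r^2*(13*c - 138) + r*(-2*c^2 + 89*c + 18) + 28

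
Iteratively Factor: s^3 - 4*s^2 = (s)*(s^2 - 4*s) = s^2*(s - 4)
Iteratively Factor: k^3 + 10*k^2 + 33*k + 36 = (k + 3)*(k^2 + 7*k + 12) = (k + 3)*(k + 4)*(k + 3)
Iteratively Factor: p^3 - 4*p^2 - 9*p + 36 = (p - 3)*(p^2 - p - 12) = (p - 3)*(p + 3)*(p - 4)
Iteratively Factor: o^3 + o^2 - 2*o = (o + 2)*(o^2 - o) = (o - 1)*(o + 2)*(o)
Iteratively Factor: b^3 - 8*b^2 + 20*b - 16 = (b - 2)*(b^2 - 6*b + 8) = (b - 4)*(b - 2)*(b - 2)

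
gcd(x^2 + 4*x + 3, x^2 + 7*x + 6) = x + 1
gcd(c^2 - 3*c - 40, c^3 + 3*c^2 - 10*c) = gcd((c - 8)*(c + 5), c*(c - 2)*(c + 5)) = c + 5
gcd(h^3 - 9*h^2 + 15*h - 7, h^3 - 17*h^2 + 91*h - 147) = h - 7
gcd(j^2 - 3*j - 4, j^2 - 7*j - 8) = j + 1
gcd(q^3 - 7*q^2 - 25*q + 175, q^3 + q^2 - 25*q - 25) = q^2 - 25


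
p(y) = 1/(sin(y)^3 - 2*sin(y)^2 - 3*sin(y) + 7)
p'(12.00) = 0.00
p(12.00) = 0.13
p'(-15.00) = 0.01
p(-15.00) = 0.13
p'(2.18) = -0.17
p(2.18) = 0.27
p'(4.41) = 0.02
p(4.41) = 0.14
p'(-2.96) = -0.04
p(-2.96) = 0.13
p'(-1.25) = -0.02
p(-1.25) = 0.14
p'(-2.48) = 0.01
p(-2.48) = 0.13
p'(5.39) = -0.02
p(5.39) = 0.13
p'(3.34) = -0.04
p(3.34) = 0.13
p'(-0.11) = 0.05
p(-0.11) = 0.14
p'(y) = (-3*sin(y)^2*cos(y) + 4*sin(y)*cos(y) + 3*cos(y))/(sin(y)^3 - 2*sin(y)^2 - 3*sin(y) + 7)^2 = (4*sin(y) + 3*cos(y)^2)*cos(y)/(sin(y)^3 - 2*sin(y)^2 - 3*sin(y) + 7)^2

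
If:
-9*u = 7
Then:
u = -7/9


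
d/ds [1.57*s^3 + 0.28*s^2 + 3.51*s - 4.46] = 4.71*s^2 + 0.56*s + 3.51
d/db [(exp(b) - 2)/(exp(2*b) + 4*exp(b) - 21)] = (-2*(exp(b) - 2)*(exp(b) + 2) + exp(2*b) + 4*exp(b) - 21)*exp(b)/(exp(2*b) + 4*exp(b) - 21)^2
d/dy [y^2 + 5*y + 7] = 2*y + 5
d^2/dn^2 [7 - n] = 0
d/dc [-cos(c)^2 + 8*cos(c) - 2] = 2*(cos(c) - 4)*sin(c)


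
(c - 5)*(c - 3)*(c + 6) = c^3 - 2*c^2 - 33*c + 90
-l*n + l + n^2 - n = (-l + n)*(n - 1)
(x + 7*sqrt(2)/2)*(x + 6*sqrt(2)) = x^2 + 19*sqrt(2)*x/2 + 42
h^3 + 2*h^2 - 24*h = h*(h - 4)*(h + 6)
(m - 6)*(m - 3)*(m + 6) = m^3 - 3*m^2 - 36*m + 108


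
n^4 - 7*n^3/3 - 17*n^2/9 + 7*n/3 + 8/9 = (n - 8/3)*(n - 1)*(n + 1/3)*(n + 1)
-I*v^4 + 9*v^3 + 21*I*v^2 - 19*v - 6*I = (v + I)^2*(v + 6*I)*(-I*v + 1)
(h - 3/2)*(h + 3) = h^2 + 3*h/2 - 9/2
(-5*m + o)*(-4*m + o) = 20*m^2 - 9*m*o + o^2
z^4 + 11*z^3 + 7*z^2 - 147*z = z*(z - 3)*(z + 7)^2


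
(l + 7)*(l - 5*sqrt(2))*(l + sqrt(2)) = l^3 - 4*sqrt(2)*l^2 + 7*l^2 - 28*sqrt(2)*l - 10*l - 70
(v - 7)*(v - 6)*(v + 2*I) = v^3 - 13*v^2 + 2*I*v^2 + 42*v - 26*I*v + 84*I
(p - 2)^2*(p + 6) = p^3 + 2*p^2 - 20*p + 24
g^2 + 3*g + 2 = (g + 1)*(g + 2)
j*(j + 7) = j^2 + 7*j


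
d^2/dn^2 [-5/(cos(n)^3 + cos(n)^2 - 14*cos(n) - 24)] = 5*((53*cos(n) - 8*cos(2*n) - 9*cos(3*n))*(cos(n)^3 + cos(n)^2 - 14*cos(n) - 24)/4 - 2*(3*cos(n)^2 + 2*cos(n) - 14)^2*sin(n)^2)/(cos(n)^3 + cos(n)^2 - 14*cos(n) - 24)^3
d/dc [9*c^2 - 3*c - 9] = 18*c - 3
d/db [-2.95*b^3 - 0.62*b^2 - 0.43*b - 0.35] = -8.85*b^2 - 1.24*b - 0.43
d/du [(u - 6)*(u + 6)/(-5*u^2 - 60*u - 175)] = 2*(-6*u^2 - 71*u - 216)/(5*(u^4 + 24*u^3 + 214*u^2 + 840*u + 1225))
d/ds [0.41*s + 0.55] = 0.410000000000000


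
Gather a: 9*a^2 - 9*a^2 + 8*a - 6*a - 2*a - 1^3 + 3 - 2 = 0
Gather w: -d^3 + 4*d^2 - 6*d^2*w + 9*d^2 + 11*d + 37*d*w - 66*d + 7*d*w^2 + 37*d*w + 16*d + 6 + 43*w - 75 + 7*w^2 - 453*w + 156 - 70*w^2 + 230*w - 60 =-d^3 + 13*d^2 - 39*d + w^2*(7*d - 63) + w*(-6*d^2 + 74*d - 180) + 27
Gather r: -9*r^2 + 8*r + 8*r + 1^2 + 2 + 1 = -9*r^2 + 16*r + 4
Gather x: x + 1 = x + 1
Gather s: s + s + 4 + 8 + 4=2*s + 16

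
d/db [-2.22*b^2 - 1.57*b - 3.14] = -4.44*b - 1.57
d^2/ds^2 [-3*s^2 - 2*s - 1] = -6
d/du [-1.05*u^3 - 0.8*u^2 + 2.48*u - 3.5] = -3.15*u^2 - 1.6*u + 2.48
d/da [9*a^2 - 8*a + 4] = 18*a - 8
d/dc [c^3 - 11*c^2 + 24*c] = 3*c^2 - 22*c + 24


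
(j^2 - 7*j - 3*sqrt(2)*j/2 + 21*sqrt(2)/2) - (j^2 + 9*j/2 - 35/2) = -23*j/2 - 3*sqrt(2)*j/2 + 21*sqrt(2)/2 + 35/2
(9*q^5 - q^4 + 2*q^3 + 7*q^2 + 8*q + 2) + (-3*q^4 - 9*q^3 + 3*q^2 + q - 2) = 9*q^5 - 4*q^4 - 7*q^3 + 10*q^2 + 9*q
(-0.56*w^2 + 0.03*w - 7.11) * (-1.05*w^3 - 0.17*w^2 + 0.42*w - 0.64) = 0.588*w^5 + 0.0637*w^4 + 7.2252*w^3 + 1.5797*w^2 - 3.0054*w + 4.5504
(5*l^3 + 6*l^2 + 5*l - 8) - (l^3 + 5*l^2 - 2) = 4*l^3 + l^2 + 5*l - 6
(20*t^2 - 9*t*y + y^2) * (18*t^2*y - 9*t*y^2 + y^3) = 360*t^4*y - 342*t^3*y^2 + 119*t^2*y^3 - 18*t*y^4 + y^5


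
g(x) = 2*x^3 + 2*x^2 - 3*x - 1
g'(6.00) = 237.00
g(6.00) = 485.00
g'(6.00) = 237.00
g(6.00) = 485.00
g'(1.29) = 12.14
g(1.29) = 2.75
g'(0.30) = -1.26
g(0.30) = -1.67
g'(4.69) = 147.74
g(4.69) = 235.25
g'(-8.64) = 410.34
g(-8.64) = -1115.73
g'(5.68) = 213.29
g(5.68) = 412.99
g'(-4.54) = 102.51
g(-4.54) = -133.31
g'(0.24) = -1.69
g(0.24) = -1.58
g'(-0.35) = -3.66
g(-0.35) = 0.21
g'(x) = 6*x^2 + 4*x - 3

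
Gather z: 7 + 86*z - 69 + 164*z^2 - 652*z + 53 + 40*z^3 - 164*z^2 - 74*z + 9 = 40*z^3 - 640*z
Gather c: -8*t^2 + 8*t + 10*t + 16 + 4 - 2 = -8*t^2 + 18*t + 18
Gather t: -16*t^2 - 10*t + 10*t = -16*t^2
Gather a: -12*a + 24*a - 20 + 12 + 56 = 12*a + 48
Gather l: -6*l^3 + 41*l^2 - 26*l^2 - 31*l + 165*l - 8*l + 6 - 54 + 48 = -6*l^3 + 15*l^2 + 126*l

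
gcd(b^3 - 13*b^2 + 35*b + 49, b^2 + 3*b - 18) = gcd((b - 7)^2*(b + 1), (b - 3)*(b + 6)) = 1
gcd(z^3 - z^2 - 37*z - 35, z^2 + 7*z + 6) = z + 1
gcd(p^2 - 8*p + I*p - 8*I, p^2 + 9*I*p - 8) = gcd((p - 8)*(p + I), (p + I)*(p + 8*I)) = p + I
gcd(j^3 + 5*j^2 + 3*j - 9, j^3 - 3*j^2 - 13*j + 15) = j^2 + 2*j - 3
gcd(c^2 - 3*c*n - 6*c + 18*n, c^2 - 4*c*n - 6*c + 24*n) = c - 6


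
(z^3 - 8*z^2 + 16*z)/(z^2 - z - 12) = z*(z - 4)/(z + 3)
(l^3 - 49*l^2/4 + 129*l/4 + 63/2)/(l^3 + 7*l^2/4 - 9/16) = 4*(l^2 - 13*l + 42)/(4*l^2 + 4*l - 3)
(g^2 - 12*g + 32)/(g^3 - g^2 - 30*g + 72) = (g - 8)/(g^2 + 3*g - 18)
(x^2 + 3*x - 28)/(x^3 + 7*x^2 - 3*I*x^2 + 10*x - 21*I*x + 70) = (x - 4)/(x^2 - 3*I*x + 10)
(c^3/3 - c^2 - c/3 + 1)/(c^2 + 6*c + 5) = (c^2 - 4*c + 3)/(3*(c + 5))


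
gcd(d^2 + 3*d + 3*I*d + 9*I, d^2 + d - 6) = d + 3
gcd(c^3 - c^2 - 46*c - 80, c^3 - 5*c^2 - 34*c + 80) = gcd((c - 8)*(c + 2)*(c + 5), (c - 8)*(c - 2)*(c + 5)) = c^2 - 3*c - 40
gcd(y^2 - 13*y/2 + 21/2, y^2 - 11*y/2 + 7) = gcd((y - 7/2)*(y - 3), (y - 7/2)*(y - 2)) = y - 7/2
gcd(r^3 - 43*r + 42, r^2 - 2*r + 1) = r - 1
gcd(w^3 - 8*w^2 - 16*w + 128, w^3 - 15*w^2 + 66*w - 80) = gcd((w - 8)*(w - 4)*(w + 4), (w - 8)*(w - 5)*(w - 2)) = w - 8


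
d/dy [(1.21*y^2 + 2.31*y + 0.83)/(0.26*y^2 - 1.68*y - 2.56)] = (-2.6334*y^2 - 6.6268*y - 4.5192)/(0.0676*y^4 - 0.8736*y^3 + 1.4912*y^2 + 8.6016*y + 6.5536)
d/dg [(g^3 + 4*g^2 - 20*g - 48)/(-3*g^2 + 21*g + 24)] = (-g^4 + 14*g^3 + 32*g^2 - 32*g + 176)/(3*(g^4 - 14*g^3 + 33*g^2 + 112*g + 64))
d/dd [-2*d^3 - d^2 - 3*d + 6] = -6*d^2 - 2*d - 3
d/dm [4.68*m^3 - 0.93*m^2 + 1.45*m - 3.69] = 14.04*m^2 - 1.86*m + 1.45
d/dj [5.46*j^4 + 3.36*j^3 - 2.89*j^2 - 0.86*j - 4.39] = 21.84*j^3 + 10.08*j^2 - 5.78*j - 0.86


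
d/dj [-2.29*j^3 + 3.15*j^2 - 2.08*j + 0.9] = -6.87*j^2 + 6.3*j - 2.08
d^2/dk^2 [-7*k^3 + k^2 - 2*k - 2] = 2 - 42*k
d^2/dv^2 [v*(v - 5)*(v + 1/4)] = 6*v - 19/2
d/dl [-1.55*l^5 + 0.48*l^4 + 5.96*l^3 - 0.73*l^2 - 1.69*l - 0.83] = -7.75*l^4 + 1.92*l^3 + 17.88*l^2 - 1.46*l - 1.69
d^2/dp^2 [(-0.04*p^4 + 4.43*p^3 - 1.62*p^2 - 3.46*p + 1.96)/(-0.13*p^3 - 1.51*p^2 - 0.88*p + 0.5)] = (3.46944695195361e-18*p^8 - 2.22044604925031e-16*p^7 + 1.96723*p^6 + 3.72610800000001*p^5 - 0.885012000000009*p^4 - 7.83251999999999*p^3 - 6.30672*p^2 - 7.362288*p - 2.140448)/(0.002197*p^9 + 0.076557*p^8 + 0.933855*p^7 + 4.454065*p^6 + 5.73258*p^5 - 0.255318*p^4 - 3.207428*p^3 - 0.0290999999999999*p^2 + 0.66*p - 0.125)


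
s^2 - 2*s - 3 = (s - 3)*(s + 1)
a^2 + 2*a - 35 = (a - 5)*(a + 7)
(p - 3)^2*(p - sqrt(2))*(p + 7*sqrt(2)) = p^4 - 6*p^3 + 6*sqrt(2)*p^3 - 36*sqrt(2)*p^2 - 5*p^2 + 54*sqrt(2)*p + 84*p - 126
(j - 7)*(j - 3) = j^2 - 10*j + 21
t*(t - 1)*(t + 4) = t^3 + 3*t^2 - 4*t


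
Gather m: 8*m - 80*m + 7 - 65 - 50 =-72*m - 108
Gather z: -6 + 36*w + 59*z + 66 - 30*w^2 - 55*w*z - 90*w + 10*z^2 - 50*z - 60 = -30*w^2 - 54*w + 10*z^2 + z*(9 - 55*w)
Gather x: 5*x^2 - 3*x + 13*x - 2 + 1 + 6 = 5*x^2 + 10*x + 5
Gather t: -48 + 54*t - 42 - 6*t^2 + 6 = -6*t^2 + 54*t - 84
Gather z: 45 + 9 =54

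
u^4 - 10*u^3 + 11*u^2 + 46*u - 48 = (u - 8)*(u - 3)*(u - 1)*(u + 2)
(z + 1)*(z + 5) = z^2 + 6*z + 5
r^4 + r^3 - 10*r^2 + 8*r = r*(r - 2)*(r - 1)*(r + 4)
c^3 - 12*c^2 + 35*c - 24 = (c - 8)*(c - 3)*(c - 1)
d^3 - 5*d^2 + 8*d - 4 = (d - 2)^2*(d - 1)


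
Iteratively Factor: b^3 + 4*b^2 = (b)*(b^2 + 4*b) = b^2*(b + 4)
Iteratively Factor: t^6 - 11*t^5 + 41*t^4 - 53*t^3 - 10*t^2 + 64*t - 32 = (t - 4)*(t^5 - 7*t^4 + 13*t^3 - t^2 - 14*t + 8) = (t - 4)*(t - 1)*(t^4 - 6*t^3 + 7*t^2 + 6*t - 8) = (t - 4)^2*(t - 1)*(t^3 - 2*t^2 - t + 2) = (t - 4)^2*(t - 2)*(t - 1)*(t^2 - 1) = (t - 4)^2*(t - 2)*(t - 1)^2*(t + 1)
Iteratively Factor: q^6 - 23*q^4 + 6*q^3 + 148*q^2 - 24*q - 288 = (q - 3)*(q^5 + 3*q^4 - 14*q^3 - 36*q^2 + 40*q + 96) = (q - 3)*(q + 2)*(q^4 + q^3 - 16*q^2 - 4*q + 48) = (q - 3)^2*(q + 2)*(q^3 + 4*q^2 - 4*q - 16) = (q - 3)^2*(q - 2)*(q + 2)*(q^2 + 6*q + 8) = (q - 3)^2*(q - 2)*(q + 2)*(q + 4)*(q + 2)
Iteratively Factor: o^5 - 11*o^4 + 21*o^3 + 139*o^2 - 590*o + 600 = (o - 3)*(o^4 - 8*o^3 - 3*o^2 + 130*o - 200) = (o - 3)*(o + 4)*(o^3 - 12*o^2 + 45*o - 50) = (o - 5)*(o - 3)*(o + 4)*(o^2 - 7*o + 10) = (o - 5)^2*(o - 3)*(o + 4)*(o - 2)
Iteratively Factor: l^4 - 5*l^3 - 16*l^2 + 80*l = (l - 5)*(l^3 - 16*l) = (l - 5)*(l + 4)*(l^2 - 4*l) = (l - 5)*(l - 4)*(l + 4)*(l)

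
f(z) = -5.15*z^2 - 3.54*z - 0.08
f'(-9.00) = 89.16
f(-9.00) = -385.37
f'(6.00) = -65.34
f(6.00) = -206.72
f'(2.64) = -30.73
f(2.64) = -45.32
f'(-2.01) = 17.16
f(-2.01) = -13.77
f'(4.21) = -46.90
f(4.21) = -106.26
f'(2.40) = -28.26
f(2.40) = -38.24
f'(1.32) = -17.14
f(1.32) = -13.73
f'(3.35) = -38.04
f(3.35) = -69.73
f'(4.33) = -48.14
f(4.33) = -111.97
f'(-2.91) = 26.43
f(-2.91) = -33.39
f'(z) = -10.3*z - 3.54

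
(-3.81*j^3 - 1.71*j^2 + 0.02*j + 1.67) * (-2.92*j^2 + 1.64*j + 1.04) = 11.1252*j^5 - 1.2552*j^4 - 6.8252*j^3 - 6.622*j^2 + 2.7596*j + 1.7368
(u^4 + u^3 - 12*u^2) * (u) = u^5 + u^4 - 12*u^3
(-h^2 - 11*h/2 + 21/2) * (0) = 0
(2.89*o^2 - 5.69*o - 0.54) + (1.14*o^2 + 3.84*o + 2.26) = 4.03*o^2 - 1.85*o + 1.72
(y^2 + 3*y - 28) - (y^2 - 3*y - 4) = 6*y - 24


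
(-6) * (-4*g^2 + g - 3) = 24*g^2 - 6*g + 18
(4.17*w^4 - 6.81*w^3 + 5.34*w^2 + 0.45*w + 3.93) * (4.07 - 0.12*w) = -0.5004*w^5 + 17.7891*w^4 - 28.3575*w^3 + 21.6798*w^2 + 1.3599*w + 15.9951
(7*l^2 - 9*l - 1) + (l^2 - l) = 8*l^2 - 10*l - 1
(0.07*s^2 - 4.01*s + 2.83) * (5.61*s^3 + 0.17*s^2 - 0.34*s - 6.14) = 0.3927*s^5 - 22.4842*s^4 + 15.1708*s^3 + 1.4147*s^2 + 23.6592*s - 17.3762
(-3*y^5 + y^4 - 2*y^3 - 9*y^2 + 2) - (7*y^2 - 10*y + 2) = -3*y^5 + y^4 - 2*y^3 - 16*y^2 + 10*y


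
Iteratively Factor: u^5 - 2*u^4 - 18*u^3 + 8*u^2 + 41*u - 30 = (u - 5)*(u^4 + 3*u^3 - 3*u^2 - 7*u + 6) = (u - 5)*(u + 3)*(u^3 - 3*u + 2) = (u - 5)*(u - 1)*(u + 3)*(u^2 + u - 2) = (u - 5)*(u - 1)*(u + 2)*(u + 3)*(u - 1)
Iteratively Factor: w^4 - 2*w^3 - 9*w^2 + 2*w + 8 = (w + 1)*(w^3 - 3*w^2 - 6*w + 8) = (w - 1)*(w + 1)*(w^2 - 2*w - 8) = (w - 4)*(w - 1)*(w + 1)*(w + 2)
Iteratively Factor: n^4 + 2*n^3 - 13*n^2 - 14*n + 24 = (n + 4)*(n^3 - 2*n^2 - 5*n + 6) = (n + 2)*(n + 4)*(n^2 - 4*n + 3) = (n - 1)*(n + 2)*(n + 4)*(n - 3)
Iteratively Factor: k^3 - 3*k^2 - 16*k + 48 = (k - 3)*(k^2 - 16) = (k - 3)*(k + 4)*(k - 4)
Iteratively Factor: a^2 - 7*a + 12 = (a - 3)*(a - 4)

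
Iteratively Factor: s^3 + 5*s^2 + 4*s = (s + 4)*(s^2 + s) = (s + 1)*(s + 4)*(s)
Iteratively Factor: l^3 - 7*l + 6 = (l + 3)*(l^2 - 3*l + 2) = (l - 1)*(l + 3)*(l - 2)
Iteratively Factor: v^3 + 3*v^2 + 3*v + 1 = (v + 1)*(v^2 + 2*v + 1) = (v + 1)^2*(v + 1)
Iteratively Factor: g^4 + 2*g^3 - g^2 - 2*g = (g + 2)*(g^3 - g) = (g - 1)*(g + 2)*(g^2 + g) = g*(g - 1)*(g + 2)*(g + 1)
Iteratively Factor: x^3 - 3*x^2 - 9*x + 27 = (x + 3)*(x^2 - 6*x + 9) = (x - 3)*(x + 3)*(x - 3)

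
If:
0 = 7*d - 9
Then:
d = 9/7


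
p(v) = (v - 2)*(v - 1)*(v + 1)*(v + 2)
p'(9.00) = 2826.00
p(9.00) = 6160.00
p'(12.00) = 6792.00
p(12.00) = 20020.00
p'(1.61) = 0.59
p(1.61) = -2.24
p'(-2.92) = -70.39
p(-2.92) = 34.07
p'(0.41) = -3.82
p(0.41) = 3.19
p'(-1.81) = -5.62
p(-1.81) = -1.65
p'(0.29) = -2.80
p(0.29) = 3.59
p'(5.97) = 791.40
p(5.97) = 1096.07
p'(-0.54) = 4.77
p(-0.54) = 2.63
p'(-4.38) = -292.31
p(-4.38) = 276.12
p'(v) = (v - 2)*(v - 1)*(v + 1) + (v - 2)*(v - 1)*(v + 2) + (v - 2)*(v + 1)*(v + 2) + (v - 1)*(v + 1)*(v + 2)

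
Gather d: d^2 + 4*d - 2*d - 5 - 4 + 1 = d^2 + 2*d - 8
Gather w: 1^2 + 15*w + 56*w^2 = 56*w^2 + 15*w + 1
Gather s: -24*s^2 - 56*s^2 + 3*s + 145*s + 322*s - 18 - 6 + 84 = -80*s^2 + 470*s + 60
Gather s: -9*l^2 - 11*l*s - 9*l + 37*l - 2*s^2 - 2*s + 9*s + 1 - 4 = -9*l^2 + 28*l - 2*s^2 + s*(7 - 11*l) - 3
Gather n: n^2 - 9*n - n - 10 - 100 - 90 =n^2 - 10*n - 200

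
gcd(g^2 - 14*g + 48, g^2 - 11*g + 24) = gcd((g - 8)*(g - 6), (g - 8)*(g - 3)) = g - 8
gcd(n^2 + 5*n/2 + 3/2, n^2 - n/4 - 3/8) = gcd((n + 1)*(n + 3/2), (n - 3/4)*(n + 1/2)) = 1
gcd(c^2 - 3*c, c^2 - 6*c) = c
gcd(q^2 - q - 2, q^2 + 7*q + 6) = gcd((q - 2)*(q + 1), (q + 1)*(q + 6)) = q + 1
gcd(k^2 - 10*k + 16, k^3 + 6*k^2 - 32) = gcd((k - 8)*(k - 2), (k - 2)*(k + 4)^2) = k - 2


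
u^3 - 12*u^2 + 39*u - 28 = (u - 7)*(u - 4)*(u - 1)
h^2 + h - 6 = (h - 2)*(h + 3)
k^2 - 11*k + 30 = (k - 6)*(k - 5)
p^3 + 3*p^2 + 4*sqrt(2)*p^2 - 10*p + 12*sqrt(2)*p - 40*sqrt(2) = (p - 2)*(p + 5)*(p + 4*sqrt(2))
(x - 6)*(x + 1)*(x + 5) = x^3 - 31*x - 30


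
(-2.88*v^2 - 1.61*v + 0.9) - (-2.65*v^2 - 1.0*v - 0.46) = -0.23*v^2 - 0.61*v + 1.36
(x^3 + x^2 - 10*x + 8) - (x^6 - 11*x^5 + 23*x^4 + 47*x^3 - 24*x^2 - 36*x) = -x^6 + 11*x^5 - 23*x^4 - 46*x^3 + 25*x^2 + 26*x + 8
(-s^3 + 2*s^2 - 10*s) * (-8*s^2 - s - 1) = 8*s^5 - 15*s^4 + 79*s^3 + 8*s^2 + 10*s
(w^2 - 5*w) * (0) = 0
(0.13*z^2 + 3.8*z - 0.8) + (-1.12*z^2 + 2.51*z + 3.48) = -0.99*z^2 + 6.31*z + 2.68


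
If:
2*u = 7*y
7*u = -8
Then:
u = -8/7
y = -16/49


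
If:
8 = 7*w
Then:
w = 8/7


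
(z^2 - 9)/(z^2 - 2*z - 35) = (9 - z^2)/(-z^2 + 2*z + 35)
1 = 1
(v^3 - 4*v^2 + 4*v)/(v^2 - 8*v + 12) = v*(v - 2)/(v - 6)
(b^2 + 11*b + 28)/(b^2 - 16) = (b + 7)/(b - 4)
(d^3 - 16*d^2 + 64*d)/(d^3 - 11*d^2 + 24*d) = (d - 8)/(d - 3)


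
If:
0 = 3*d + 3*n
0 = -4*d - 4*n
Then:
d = -n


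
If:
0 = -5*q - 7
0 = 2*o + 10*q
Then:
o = 7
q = -7/5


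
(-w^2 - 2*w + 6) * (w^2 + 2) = -w^4 - 2*w^3 + 4*w^2 - 4*w + 12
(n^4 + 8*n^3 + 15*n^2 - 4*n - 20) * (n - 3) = n^5 + 5*n^4 - 9*n^3 - 49*n^2 - 8*n + 60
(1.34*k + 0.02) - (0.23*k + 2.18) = 1.11*k - 2.16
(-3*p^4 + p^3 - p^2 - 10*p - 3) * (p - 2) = -3*p^5 + 7*p^4 - 3*p^3 - 8*p^2 + 17*p + 6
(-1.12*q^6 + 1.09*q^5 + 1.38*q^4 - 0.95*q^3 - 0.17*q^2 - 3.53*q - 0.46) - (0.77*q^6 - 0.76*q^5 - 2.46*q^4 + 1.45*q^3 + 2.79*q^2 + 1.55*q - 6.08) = -1.89*q^6 + 1.85*q^5 + 3.84*q^4 - 2.4*q^3 - 2.96*q^2 - 5.08*q + 5.62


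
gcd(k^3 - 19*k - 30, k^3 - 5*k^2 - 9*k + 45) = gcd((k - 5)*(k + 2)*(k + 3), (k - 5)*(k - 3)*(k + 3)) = k^2 - 2*k - 15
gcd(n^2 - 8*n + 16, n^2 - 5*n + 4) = n - 4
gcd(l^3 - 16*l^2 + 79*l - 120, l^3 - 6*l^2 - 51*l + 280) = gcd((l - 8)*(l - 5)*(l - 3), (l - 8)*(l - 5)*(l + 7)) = l^2 - 13*l + 40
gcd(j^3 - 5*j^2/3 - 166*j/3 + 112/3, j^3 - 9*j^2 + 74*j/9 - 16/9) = j^2 - 26*j/3 + 16/3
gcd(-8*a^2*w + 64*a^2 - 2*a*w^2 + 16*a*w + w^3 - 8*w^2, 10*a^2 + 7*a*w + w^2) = 2*a + w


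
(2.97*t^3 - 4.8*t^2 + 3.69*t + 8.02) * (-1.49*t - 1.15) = -4.4253*t^4 + 3.7365*t^3 + 0.0218999999999996*t^2 - 16.1933*t - 9.223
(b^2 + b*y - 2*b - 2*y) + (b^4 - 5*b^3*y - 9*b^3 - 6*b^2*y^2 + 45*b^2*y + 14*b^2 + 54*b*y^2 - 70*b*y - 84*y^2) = b^4 - 5*b^3*y - 9*b^3 - 6*b^2*y^2 + 45*b^2*y + 15*b^2 + 54*b*y^2 - 69*b*y - 2*b - 84*y^2 - 2*y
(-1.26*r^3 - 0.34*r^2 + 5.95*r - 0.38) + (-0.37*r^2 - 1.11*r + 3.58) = -1.26*r^3 - 0.71*r^2 + 4.84*r + 3.2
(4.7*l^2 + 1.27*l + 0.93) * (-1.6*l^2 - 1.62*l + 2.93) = -7.52*l^4 - 9.646*l^3 + 10.2256*l^2 + 2.2145*l + 2.7249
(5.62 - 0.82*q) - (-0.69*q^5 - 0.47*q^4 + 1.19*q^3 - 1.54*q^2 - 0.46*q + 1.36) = 0.69*q^5 + 0.47*q^4 - 1.19*q^3 + 1.54*q^2 - 0.36*q + 4.26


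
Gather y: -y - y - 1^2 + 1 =-2*y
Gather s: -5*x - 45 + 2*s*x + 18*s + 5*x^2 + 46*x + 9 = s*(2*x + 18) + 5*x^2 + 41*x - 36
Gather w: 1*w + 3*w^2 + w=3*w^2 + 2*w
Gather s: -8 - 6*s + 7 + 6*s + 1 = 0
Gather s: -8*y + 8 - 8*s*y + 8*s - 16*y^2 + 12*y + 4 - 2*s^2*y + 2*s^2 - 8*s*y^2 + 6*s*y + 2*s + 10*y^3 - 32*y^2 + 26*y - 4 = s^2*(2 - 2*y) + s*(-8*y^2 - 2*y + 10) + 10*y^3 - 48*y^2 + 30*y + 8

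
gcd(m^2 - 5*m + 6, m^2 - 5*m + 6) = m^2 - 5*m + 6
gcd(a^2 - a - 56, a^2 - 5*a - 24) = a - 8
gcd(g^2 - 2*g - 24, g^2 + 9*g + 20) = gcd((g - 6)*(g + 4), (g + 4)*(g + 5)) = g + 4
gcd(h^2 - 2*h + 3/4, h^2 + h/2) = 1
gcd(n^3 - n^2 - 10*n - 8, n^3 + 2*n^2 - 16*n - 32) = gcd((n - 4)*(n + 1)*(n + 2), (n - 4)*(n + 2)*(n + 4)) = n^2 - 2*n - 8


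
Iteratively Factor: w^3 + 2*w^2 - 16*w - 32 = (w + 4)*(w^2 - 2*w - 8) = (w - 4)*(w + 4)*(w + 2)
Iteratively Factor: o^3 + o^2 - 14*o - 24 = (o + 2)*(o^2 - o - 12) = (o - 4)*(o + 2)*(o + 3)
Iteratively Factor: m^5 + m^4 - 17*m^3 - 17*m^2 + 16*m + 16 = (m + 1)*(m^4 - 17*m^2 + 16) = (m + 1)*(m + 4)*(m^3 - 4*m^2 - m + 4) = (m + 1)^2*(m + 4)*(m^2 - 5*m + 4) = (m - 4)*(m + 1)^2*(m + 4)*(m - 1)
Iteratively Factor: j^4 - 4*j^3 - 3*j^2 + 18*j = (j + 2)*(j^3 - 6*j^2 + 9*j) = j*(j + 2)*(j^2 - 6*j + 9) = j*(j - 3)*(j + 2)*(j - 3)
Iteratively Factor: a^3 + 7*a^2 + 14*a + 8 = (a + 4)*(a^2 + 3*a + 2) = (a + 1)*(a + 4)*(a + 2)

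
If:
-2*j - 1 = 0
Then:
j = -1/2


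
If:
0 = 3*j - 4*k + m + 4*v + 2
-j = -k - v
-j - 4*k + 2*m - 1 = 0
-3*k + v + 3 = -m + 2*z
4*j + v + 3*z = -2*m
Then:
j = -25/33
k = -35/66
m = -31/33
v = -5/22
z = 113/66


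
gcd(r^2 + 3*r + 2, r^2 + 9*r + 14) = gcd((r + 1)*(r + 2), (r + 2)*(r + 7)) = r + 2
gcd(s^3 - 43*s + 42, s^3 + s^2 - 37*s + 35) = s^2 + 6*s - 7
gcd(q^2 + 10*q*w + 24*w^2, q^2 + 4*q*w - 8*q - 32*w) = q + 4*w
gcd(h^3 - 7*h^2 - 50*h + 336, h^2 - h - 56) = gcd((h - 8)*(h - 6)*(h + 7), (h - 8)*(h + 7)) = h^2 - h - 56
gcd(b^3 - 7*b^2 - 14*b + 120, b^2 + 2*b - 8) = b + 4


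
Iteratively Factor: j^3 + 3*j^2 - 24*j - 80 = (j - 5)*(j^2 + 8*j + 16) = (j - 5)*(j + 4)*(j + 4)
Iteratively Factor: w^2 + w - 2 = (w - 1)*(w + 2)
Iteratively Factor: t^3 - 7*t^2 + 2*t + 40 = (t - 4)*(t^2 - 3*t - 10) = (t - 5)*(t - 4)*(t + 2)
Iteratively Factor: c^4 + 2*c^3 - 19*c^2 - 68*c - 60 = (c + 2)*(c^3 - 19*c - 30) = (c + 2)^2*(c^2 - 2*c - 15) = (c - 5)*(c + 2)^2*(c + 3)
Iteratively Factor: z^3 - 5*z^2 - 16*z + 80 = (z - 4)*(z^2 - z - 20) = (z - 4)*(z + 4)*(z - 5)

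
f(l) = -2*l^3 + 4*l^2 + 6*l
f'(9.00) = -408.00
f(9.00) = -1080.00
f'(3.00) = -24.00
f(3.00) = 0.00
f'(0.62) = 8.65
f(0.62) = 4.78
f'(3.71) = -46.90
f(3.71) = -24.81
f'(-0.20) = 4.16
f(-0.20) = -1.02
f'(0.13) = 6.94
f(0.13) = 0.84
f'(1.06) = 7.74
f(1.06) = 8.47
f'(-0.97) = -7.41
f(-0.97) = -0.23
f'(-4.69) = -163.50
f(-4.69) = 266.17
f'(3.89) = -53.67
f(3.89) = -33.86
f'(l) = -6*l^2 + 8*l + 6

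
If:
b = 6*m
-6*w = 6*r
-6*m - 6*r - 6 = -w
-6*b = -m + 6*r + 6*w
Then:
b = 0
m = 0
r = -6/7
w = 6/7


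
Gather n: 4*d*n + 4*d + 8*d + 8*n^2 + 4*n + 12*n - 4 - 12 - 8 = 12*d + 8*n^2 + n*(4*d + 16) - 24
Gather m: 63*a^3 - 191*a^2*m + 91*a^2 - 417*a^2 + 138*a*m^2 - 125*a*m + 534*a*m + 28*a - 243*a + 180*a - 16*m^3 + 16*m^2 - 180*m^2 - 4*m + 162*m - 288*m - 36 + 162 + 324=63*a^3 - 326*a^2 - 35*a - 16*m^3 + m^2*(138*a - 164) + m*(-191*a^2 + 409*a - 130) + 450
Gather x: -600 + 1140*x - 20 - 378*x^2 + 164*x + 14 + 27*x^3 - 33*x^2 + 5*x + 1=27*x^3 - 411*x^2 + 1309*x - 605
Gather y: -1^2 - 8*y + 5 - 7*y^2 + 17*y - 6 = -7*y^2 + 9*y - 2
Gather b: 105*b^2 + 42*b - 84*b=105*b^2 - 42*b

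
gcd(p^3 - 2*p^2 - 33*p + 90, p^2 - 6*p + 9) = p - 3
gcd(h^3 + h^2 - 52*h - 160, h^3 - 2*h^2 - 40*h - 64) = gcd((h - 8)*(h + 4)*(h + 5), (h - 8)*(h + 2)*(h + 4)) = h^2 - 4*h - 32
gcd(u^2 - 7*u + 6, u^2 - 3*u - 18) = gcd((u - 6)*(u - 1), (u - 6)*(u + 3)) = u - 6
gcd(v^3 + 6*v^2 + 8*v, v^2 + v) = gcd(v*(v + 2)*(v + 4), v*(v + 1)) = v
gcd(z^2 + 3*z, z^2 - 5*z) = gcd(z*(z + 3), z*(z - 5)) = z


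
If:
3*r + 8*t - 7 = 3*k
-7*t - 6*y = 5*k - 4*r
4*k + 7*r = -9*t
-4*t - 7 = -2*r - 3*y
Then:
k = -1645/1112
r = 931/1112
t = 7/1112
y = 2975/1668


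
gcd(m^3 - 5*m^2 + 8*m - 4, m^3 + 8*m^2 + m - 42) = m - 2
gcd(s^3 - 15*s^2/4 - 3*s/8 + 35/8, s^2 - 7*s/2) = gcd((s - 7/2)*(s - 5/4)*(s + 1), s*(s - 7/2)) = s - 7/2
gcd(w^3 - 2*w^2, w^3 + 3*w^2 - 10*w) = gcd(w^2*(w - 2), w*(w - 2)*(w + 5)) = w^2 - 2*w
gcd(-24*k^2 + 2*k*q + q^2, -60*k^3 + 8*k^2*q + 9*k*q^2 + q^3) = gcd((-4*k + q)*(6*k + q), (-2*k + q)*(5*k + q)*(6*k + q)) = 6*k + q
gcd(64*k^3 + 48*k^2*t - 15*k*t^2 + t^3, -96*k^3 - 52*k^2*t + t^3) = -8*k + t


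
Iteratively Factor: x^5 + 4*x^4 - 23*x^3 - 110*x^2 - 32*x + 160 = (x + 4)*(x^4 - 23*x^2 - 18*x + 40) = (x + 2)*(x + 4)*(x^3 - 2*x^2 - 19*x + 20) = (x - 1)*(x + 2)*(x + 4)*(x^2 - x - 20) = (x - 5)*(x - 1)*(x + 2)*(x + 4)*(x + 4)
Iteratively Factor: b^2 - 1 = (b + 1)*(b - 1)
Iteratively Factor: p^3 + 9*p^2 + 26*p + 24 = (p + 2)*(p^2 + 7*p + 12) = (p + 2)*(p + 4)*(p + 3)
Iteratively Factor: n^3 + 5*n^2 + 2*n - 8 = (n + 4)*(n^2 + n - 2) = (n + 2)*(n + 4)*(n - 1)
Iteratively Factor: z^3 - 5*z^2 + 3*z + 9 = (z - 3)*(z^2 - 2*z - 3) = (z - 3)*(z + 1)*(z - 3)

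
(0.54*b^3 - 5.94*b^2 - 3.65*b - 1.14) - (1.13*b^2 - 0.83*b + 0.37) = 0.54*b^3 - 7.07*b^2 - 2.82*b - 1.51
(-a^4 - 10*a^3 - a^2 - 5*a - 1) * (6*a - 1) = -6*a^5 - 59*a^4 + 4*a^3 - 29*a^2 - a + 1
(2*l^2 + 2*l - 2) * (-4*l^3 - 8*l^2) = -8*l^5 - 24*l^4 - 8*l^3 + 16*l^2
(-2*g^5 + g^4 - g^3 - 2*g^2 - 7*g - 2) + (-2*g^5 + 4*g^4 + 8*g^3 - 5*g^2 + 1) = -4*g^5 + 5*g^4 + 7*g^3 - 7*g^2 - 7*g - 1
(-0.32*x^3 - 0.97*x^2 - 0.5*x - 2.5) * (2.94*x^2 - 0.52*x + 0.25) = -0.9408*x^5 - 2.6854*x^4 - 1.0456*x^3 - 7.3325*x^2 + 1.175*x - 0.625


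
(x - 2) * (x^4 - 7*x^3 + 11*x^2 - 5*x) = x^5 - 9*x^4 + 25*x^3 - 27*x^2 + 10*x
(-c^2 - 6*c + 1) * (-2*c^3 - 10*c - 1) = 2*c^5 + 12*c^4 + 8*c^3 + 61*c^2 - 4*c - 1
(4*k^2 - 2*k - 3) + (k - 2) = 4*k^2 - k - 5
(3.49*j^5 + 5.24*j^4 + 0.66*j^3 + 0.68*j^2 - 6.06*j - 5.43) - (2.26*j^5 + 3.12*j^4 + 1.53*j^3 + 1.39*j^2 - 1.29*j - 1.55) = 1.23*j^5 + 2.12*j^4 - 0.87*j^3 - 0.71*j^2 - 4.77*j - 3.88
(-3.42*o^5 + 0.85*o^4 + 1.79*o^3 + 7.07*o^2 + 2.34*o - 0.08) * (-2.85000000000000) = 9.747*o^5 - 2.4225*o^4 - 5.1015*o^3 - 20.1495*o^2 - 6.669*o + 0.228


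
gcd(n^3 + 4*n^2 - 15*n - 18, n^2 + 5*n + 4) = n + 1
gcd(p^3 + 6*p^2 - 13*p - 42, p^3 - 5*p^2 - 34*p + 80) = 1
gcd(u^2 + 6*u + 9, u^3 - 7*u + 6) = u + 3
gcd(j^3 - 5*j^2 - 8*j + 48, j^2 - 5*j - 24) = j + 3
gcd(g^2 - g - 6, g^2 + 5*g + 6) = g + 2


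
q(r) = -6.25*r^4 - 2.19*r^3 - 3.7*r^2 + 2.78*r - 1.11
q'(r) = -25.0*r^3 - 6.57*r^2 - 7.4*r + 2.78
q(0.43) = -0.99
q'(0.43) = -3.60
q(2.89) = -512.82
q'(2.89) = -676.92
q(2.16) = -170.49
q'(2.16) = -295.80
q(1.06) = -12.82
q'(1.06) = -42.22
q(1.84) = -93.80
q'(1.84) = -188.82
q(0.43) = -0.99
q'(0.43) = -3.60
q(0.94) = -8.46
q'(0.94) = -30.75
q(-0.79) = -6.97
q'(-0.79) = 16.85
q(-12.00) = -126382.95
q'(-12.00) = 42345.50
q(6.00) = -8690.67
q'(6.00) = -5678.14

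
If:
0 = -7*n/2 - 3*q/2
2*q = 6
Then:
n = -9/7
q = 3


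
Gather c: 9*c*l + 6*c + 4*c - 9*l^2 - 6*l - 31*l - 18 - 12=c*(9*l + 10) - 9*l^2 - 37*l - 30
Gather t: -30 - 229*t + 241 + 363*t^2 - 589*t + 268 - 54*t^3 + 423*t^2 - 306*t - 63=-54*t^3 + 786*t^2 - 1124*t + 416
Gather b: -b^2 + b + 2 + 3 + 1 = -b^2 + b + 6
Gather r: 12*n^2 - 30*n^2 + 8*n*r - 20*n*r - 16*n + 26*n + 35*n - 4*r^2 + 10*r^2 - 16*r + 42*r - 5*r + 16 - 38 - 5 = -18*n^2 + 45*n + 6*r^2 + r*(21 - 12*n) - 27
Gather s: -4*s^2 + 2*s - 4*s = -4*s^2 - 2*s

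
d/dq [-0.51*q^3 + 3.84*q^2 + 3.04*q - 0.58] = -1.53*q^2 + 7.68*q + 3.04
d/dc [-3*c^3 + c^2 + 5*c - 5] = -9*c^2 + 2*c + 5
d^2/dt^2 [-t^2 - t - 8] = -2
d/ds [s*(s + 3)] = 2*s + 3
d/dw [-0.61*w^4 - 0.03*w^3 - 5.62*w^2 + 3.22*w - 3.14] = -2.44*w^3 - 0.09*w^2 - 11.24*w + 3.22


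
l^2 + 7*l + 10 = (l + 2)*(l + 5)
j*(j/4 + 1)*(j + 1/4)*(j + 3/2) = j^4/4 + 23*j^3/16 + 59*j^2/32 + 3*j/8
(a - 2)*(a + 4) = a^2 + 2*a - 8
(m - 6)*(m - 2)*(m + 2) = m^3 - 6*m^2 - 4*m + 24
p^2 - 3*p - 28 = (p - 7)*(p + 4)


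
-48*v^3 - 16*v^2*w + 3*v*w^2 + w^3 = (-4*v + w)*(3*v + w)*(4*v + w)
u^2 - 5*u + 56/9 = (u - 8/3)*(u - 7/3)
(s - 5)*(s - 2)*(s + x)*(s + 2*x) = s^4 + 3*s^3*x - 7*s^3 + 2*s^2*x^2 - 21*s^2*x + 10*s^2 - 14*s*x^2 + 30*s*x + 20*x^2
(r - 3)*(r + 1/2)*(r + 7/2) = r^3 + r^2 - 41*r/4 - 21/4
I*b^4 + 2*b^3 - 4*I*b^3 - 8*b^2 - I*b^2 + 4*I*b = b*(b - 4)*(b - I)*(I*b + 1)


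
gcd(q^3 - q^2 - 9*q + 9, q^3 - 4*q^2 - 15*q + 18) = q^2 + 2*q - 3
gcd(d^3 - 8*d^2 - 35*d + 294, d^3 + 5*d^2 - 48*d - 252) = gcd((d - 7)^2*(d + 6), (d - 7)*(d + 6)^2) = d^2 - d - 42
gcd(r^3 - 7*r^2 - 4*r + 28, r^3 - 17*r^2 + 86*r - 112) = r^2 - 9*r + 14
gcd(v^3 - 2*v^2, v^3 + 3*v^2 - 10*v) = v^2 - 2*v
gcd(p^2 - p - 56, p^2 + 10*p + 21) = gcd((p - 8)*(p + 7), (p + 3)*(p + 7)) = p + 7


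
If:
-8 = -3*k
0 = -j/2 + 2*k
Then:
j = 32/3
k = 8/3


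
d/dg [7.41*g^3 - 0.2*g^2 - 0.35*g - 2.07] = 22.23*g^2 - 0.4*g - 0.35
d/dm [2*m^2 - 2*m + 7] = 4*m - 2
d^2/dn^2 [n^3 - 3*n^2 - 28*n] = 6*n - 6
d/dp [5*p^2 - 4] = 10*p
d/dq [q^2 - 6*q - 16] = 2*q - 6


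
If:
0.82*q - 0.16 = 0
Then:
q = 0.20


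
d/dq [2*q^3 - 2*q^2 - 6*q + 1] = 6*q^2 - 4*q - 6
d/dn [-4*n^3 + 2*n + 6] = 2 - 12*n^2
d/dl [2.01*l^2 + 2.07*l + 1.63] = 4.02*l + 2.07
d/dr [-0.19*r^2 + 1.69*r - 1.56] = 1.69 - 0.38*r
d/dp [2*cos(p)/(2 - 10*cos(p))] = -sin(p)/(5*cos(p) - 1)^2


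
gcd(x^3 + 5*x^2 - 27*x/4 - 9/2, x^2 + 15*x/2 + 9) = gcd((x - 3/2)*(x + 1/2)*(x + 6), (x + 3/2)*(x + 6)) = x + 6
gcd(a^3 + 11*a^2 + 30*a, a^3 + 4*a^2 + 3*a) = a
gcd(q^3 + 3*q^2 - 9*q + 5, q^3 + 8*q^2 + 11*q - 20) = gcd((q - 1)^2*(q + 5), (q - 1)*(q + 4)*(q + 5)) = q^2 + 4*q - 5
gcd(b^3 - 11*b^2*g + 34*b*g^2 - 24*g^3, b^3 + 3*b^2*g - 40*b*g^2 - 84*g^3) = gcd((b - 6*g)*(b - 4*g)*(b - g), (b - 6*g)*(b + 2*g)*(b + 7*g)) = b - 6*g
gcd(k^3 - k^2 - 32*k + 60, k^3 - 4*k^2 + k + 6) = k - 2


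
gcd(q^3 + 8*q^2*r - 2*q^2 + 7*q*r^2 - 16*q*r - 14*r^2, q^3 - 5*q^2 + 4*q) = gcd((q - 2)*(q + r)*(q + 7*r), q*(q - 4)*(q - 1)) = 1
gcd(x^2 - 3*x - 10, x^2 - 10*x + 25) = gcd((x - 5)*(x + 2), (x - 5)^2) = x - 5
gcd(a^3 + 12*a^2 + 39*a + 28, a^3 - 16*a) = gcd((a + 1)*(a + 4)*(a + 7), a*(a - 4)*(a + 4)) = a + 4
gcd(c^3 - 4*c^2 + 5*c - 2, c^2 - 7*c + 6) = c - 1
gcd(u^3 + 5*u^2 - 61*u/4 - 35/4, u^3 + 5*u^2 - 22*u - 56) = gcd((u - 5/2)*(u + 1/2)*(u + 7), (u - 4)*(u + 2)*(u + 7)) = u + 7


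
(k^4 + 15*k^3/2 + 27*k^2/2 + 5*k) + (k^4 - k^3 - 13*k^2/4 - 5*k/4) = 2*k^4 + 13*k^3/2 + 41*k^2/4 + 15*k/4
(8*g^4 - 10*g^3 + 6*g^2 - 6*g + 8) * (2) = 16*g^4 - 20*g^3 + 12*g^2 - 12*g + 16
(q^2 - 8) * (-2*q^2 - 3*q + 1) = -2*q^4 - 3*q^3 + 17*q^2 + 24*q - 8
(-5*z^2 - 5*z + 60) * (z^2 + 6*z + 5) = -5*z^4 - 35*z^3 + 5*z^2 + 335*z + 300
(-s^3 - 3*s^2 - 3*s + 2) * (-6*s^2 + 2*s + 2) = 6*s^5 + 16*s^4 + 10*s^3 - 24*s^2 - 2*s + 4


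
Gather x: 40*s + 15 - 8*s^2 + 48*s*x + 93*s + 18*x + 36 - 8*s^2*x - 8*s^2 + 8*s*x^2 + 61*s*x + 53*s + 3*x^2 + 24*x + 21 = -16*s^2 + 186*s + x^2*(8*s + 3) + x*(-8*s^2 + 109*s + 42) + 72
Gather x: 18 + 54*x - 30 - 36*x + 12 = 18*x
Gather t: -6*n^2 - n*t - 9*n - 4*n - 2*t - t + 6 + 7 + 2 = -6*n^2 - 13*n + t*(-n - 3) + 15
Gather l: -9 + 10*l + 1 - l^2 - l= -l^2 + 9*l - 8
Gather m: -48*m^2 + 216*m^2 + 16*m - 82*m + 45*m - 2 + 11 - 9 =168*m^2 - 21*m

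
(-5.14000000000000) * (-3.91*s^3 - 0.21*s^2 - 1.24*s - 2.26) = 20.0974*s^3 + 1.0794*s^2 + 6.3736*s + 11.6164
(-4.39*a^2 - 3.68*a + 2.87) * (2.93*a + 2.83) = -12.8627*a^3 - 23.2061*a^2 - 2.0053*a + 8.1221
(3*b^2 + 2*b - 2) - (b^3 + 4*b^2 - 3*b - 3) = -b^3 - b^2 + 5*b + 1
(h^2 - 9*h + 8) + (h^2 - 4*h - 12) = 2*h^2 - 13*h - 4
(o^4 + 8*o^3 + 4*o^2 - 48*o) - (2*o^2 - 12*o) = o^4 + 8*o^3 + 2*o^2 - 36*o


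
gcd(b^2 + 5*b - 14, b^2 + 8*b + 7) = b + 7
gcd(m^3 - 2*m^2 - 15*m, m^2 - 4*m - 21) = m + 3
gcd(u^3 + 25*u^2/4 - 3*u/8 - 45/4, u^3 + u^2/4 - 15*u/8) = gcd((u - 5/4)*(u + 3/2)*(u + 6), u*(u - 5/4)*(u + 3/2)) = u^2 + u/4 - 15/8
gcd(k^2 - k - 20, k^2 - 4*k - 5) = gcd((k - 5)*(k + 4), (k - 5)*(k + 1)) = k - 5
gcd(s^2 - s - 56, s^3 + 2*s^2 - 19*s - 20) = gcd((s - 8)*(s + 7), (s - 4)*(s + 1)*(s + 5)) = 1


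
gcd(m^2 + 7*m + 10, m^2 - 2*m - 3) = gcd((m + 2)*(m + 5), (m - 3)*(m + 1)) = 1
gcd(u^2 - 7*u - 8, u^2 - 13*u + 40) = u - 8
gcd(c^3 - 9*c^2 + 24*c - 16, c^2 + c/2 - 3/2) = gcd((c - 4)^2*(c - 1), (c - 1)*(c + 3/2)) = c - 1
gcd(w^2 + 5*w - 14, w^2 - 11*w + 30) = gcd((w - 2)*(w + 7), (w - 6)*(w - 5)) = 1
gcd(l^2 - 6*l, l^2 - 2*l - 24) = l - 6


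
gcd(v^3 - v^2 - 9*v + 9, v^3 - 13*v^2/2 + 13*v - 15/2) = v^2 - 4*v + 3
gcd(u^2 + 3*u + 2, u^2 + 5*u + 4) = u + 1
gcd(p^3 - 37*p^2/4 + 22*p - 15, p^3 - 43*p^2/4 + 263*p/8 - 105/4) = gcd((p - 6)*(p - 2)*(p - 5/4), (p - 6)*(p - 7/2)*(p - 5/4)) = p^2 - 29*p/4 + 15/2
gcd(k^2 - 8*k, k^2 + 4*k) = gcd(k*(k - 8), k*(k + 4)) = k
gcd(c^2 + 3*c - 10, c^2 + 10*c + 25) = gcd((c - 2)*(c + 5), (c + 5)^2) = c + 5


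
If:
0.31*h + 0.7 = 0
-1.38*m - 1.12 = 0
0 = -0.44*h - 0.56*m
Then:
No Solution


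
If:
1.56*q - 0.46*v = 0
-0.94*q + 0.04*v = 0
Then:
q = 0.00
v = 0.00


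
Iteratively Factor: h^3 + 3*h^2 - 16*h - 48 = (h + 3)*(h^2 - 16) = (h - 4)*(h + 3)*(h + 4)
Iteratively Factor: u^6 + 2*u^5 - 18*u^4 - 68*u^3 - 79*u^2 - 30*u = (u + 3)*(u^5 - u^4 - 15*u^3 - 23*u^2 - 10*u) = u*(u + 3)*(u^4 - u^3 - 15*u^2 - 23*u - 10) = u*(u + 1)*(u + 3)*(u^3 - 2*u^2 - 13*u - 10) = u*(u + 1)^2*(u + 3)*(u^2 - 3*u - 10) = u*(u + 1)^2*(u + 2)*(u + 3)*(u - 5)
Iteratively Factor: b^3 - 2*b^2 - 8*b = (b)*(b^2 - 2*b - 8) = b*(b + 2)*(b - 4)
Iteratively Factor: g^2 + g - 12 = (g + 4)*(g - 3)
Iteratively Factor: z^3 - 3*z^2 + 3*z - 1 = (z - 1)*(z^2 - 2*z + 1) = (z - 1)^2*(z - 1)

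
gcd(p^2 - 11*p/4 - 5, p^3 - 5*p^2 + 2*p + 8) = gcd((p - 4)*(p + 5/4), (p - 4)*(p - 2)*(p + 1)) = p - 4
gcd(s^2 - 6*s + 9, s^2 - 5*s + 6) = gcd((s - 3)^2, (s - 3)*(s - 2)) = s - 3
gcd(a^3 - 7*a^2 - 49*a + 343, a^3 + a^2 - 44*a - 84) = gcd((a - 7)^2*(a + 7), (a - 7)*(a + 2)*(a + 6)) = a - 7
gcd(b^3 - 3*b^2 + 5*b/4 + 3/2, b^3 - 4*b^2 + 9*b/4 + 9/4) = b^2 - b - 3/4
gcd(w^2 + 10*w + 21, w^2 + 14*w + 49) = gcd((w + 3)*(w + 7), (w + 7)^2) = w + 7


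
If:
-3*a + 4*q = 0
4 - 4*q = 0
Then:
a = 4/3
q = 1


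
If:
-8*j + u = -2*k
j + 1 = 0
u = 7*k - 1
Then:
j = -1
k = -7/9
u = -58/9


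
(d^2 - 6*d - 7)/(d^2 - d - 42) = (d + 1)/(d + 6)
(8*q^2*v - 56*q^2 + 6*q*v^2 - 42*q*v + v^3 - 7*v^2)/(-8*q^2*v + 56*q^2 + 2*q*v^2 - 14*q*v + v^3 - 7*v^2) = (-2*q - v)/(2*q - v)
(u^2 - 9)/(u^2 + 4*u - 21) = (u + 3)/(u + 7)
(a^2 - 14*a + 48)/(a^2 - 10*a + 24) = (a - 8)/(a - 4)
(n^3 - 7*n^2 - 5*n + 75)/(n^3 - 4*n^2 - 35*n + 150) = (n + 3)/(n + 6)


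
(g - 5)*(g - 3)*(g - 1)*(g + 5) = g^4 - 4*g^3 - 22*g^2 + 100*g - 75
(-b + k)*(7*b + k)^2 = -49*b^3 + 35*b^2*k + 13*b*k^2 + k^3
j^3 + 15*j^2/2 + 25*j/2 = j*(j + 5/2)*(j + 5)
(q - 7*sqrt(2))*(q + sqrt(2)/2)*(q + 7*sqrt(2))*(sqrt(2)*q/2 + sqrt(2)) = sqrt(2)*q^4/2 + q^3/2 + sqrt(2)*q^3 - 49*sqrt(2)*q^2 + q^2 - 98*sqrt(2)*q - 49*q - 98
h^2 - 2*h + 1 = (h - 1)^2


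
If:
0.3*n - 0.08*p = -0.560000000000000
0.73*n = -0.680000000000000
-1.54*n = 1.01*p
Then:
No Solution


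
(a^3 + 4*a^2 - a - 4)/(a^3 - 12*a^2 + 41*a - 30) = (a^2 + 5*a + 4)/(a^2 - 11*a + 30)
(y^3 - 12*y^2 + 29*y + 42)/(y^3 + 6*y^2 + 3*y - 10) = (y^3 - 12*y^2 + 29*y + 42)/(y^3 + 6*y^2 + 3*y - 10)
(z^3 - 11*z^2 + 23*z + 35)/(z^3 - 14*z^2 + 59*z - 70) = (z + 1)/(z - 2)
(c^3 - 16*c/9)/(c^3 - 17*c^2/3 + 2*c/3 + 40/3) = c*(3*c - 4)/(3*(c^2 - 7*c + 10))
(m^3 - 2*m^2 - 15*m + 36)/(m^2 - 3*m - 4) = (-m^3 + 2*m^2 + 15*m - 36)/(-m^2 + 3*m + 4)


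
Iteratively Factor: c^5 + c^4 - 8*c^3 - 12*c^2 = (c + 2)*(c^4 - c^3 - 6*c^2) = c*(c + 2)*(c^3 - c^2 - 6*c) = c^2*(c + 2)*(c^2 - c - 6) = c^2*(c + 2)^2*(c - 3)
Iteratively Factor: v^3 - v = (v)*(v^2 - 1) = v*(v - 1)*(v + 1)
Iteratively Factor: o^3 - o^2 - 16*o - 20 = (o + 2)*(o^2 - 3*o - 10) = (o + 2)^2*(o - 5)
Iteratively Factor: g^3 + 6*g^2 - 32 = (g + 4)*(g^2 + 2*g - 8) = (g + 4)^2*(g - 2)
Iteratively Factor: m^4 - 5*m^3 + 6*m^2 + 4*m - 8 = (m - 2)*(m^3 - 3*m^2 + 4) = (m - 2)^2*(m^2 - m - 2) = (m - 2)^3*(m + 1)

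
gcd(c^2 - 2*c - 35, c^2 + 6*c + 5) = c + 5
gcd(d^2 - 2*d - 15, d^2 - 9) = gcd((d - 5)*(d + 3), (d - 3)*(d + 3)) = d + 3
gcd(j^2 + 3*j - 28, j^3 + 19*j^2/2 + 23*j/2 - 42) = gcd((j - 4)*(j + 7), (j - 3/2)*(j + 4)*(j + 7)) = j + 7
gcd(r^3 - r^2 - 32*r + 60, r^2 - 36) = r + 6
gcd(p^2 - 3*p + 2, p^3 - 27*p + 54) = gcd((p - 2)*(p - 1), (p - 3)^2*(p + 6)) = 1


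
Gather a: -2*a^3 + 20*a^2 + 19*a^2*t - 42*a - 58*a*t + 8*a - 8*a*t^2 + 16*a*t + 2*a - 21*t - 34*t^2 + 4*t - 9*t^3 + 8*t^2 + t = -2*a^3 + a^2*(19*t + 20) + a*(-8*t^2 - 42*t - 32) - 9*t^3 - 26*t^2 - 16*t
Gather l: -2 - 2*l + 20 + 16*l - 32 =14*l - 14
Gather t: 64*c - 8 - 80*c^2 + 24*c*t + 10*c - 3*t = -80*c^2 + 74*c + t*(24*c - 3) - 8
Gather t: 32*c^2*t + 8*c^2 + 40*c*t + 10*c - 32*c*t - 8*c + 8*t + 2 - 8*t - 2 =8*c^2 + 2*c + t*(32*c^2 + 8*c)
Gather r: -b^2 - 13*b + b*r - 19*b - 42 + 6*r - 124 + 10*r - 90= -b^2 - 32*b + r*(b + 16) - 256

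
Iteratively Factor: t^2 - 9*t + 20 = (t - 4)*(t - 5)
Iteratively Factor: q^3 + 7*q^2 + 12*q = (q)*(q^2 + 7*q + 12) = q*(q + 3)*(q + 4)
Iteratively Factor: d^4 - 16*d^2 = (d)*(d^3 - 16*d) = d*(d + 4)*(d^2 - 4*d) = d*(d - 4)*(d + 4)*(d)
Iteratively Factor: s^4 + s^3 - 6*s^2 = (s)*(s^3 + s^2 - 6*s) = s*(s - 2)*(s^2 + 3*s) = s^2*(s - 2)*(s + 3)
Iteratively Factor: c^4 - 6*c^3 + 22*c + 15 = (c + 1)*(c^3 - 7*c^2 + 7*c + 15) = (c + 1)^2*(c^2 - 8*c + 15) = (c - 3)*(c + 1)^2*(c - 5)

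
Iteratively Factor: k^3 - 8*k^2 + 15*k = (k)*(k^2 - 8*k + 15) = k*(k - 5)*(k - 3)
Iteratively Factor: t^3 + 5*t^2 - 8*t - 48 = (t + 4)*(t^2 + t - 12) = (t - 3)*(t + 4)*(t + 4)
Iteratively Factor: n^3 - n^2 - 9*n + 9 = (n + 3)*(n^2 - 4*n + 3) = (n - 1)*(n + 3)*(n - 3)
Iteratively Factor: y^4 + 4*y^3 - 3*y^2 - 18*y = (y - 2)*(y^3 + 6*y^2 + 9*y) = (y - 2)*(y + 3)*(y^2 + 3*y) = y*(y - 2)*(y + 3)*(y + 3)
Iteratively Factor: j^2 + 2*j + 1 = (j + 1)*(j + 1)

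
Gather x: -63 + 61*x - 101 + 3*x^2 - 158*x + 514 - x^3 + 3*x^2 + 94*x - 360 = -x^3 + 6*x^2 - 3*x - 10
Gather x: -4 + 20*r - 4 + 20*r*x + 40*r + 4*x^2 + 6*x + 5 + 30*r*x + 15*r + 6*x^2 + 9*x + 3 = 75*r + 10*x^2 + x*(50*r + 15)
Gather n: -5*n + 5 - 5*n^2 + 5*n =5 - 5*n^2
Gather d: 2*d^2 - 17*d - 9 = 2*d^2 - 17*d - 9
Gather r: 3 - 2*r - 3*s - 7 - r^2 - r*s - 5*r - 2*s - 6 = -r^2 + r*(-s - 7) - 5*s - 10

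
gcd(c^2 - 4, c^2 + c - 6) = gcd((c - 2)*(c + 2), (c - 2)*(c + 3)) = c - 2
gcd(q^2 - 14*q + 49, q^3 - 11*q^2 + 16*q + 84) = q - 7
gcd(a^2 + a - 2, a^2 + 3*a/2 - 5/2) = a - 1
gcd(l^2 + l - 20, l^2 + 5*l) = l + 5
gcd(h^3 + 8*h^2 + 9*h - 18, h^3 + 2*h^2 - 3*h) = h^2 + 2*h - 3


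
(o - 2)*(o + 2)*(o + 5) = o^3 + 5*o^2 - 4*o - 20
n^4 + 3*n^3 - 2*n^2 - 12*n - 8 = (n - 2)*(n + 1)*(n + 2)^2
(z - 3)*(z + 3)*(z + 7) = z^3 + 7*z^2 - 9*z - 63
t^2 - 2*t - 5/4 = (t - 5/2)*(t + 1/2)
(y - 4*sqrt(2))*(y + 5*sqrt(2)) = y^2 + sqrt(2)*y - 40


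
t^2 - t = t*(t - 1)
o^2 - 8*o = o*(o - 8)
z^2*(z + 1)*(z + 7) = z^4 + 8*z^3 + 7*z^2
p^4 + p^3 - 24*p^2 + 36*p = p*(p - 3)*(p - 2)*(p + 6)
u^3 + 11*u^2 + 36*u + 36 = (u + 2)*(u + 3)*(u + 6)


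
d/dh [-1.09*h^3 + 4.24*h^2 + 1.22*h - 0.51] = -3.27*h^2 + 8.48*h + 1.22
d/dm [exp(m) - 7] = exp(m)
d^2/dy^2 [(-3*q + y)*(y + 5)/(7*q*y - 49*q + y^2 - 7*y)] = 2*(-(3*q - y)*(y + 5)*(7*q + 2*y - 7)^2 + ((3*q - y)*(y + 5) + (3*q - y)*(7*q + 2*y - 7) - (y + 5)*(7*q + 2*y - 7))*(7*q*y - 49*q + y^2 - 7*y) + (7*q*y - 49*q + y^2 - 7*y)^2)/(7*q*y - 49*q + y^2 - 7*y)^3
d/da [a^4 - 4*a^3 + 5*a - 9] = 4*a^3 - 12*a^2 + 5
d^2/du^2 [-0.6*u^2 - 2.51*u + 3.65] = -1.20000000000000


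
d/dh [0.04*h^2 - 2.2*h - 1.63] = 0.08*h - 2.2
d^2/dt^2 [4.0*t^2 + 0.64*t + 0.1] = 8.00000000000000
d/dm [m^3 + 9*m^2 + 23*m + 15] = 3*m^2 + 18*m + 23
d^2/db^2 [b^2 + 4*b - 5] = 2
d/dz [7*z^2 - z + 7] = 14*z - 1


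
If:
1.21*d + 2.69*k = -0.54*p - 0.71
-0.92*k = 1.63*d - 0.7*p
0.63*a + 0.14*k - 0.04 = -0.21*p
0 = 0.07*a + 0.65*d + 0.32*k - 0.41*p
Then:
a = 0.09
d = 0.36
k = -0.47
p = 0.22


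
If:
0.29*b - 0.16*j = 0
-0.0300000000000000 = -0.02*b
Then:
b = 1.50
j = 2.72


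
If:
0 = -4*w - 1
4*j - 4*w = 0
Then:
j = -1/4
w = -1/4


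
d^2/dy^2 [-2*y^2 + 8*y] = -4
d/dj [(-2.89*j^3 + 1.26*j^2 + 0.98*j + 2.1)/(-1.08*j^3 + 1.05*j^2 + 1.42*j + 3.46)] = (-1.77635683940025e-15*j^5 - 1.6737*j^4 - 6.0908*j^3 - 22.434*j^2 + 4.3092*j + 0.4088)/(1.1664*j^6 - 2.268*j^5 - 1.9647*j^4 - 4.4916*j^3 + 9.2824*j^2 + 9.8264*j + 11.9716)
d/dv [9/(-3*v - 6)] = 3/(v + 2)^2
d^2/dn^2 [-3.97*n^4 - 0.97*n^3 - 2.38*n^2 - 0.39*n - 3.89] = -47.64*n^2 - 5.82*n - 4.76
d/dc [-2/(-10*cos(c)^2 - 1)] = 20*sin(2*c)/(5*cos(2*c) + 6)^2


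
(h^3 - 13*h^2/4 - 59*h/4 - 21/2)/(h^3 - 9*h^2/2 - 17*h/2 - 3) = (4*h + 7)/(2*(2*h + 1))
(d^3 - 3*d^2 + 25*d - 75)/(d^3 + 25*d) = (d - 3)/d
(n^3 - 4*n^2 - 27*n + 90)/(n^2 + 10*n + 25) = (n^2 - 9*n + 18)/(n + 5)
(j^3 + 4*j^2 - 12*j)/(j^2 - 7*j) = (j^2 + 4*j - 12)/(j - 7)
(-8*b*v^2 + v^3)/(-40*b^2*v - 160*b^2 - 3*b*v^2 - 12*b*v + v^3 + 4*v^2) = v^2/(5*b*v + 20*b + v^2 + 4*v)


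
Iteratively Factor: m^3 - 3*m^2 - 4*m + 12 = (m + 2)*(m^2 - 5*m + 6) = (m - 3)*(m + 2)*(m - 2)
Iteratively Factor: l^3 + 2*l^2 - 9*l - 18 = (l + 3)*(l^2 - l - 6) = (l + 2)*(l + 3)*(l - 3)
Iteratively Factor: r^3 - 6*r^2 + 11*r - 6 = (r - 3)*(r^2 - 3*r + 2) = (r - 3)*(r - 2)*(r - 1)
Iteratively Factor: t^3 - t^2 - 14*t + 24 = (t + 4)*(t^2 - 5*t + 6) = (t - 2)*(t + 4)*(t - 3)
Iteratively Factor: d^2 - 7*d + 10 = (d - 2)*(d - 5)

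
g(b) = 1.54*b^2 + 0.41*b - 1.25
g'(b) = 3.08*b + 0.41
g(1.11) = 1.10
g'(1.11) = 3.83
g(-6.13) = 54.11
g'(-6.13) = -18.47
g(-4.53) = 28.49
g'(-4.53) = -13.54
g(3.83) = 22.91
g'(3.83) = 12.21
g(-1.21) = 0.51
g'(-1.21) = -3.32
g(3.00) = 13.84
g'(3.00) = 9.65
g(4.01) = 25.16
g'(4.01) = 12.76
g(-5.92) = 50.29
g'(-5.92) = -17.82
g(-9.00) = 119.80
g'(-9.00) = -27.31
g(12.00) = 225.43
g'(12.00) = 37.37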